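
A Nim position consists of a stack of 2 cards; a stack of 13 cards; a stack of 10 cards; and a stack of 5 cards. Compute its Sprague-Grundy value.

0

In binary:
  0010  (2)
  1101  (13)
  1010  (10)
  0101  (5)
  ----
  0000  (0)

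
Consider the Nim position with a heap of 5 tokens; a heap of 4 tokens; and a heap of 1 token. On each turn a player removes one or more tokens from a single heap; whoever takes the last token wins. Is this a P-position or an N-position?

P-position

Compute the nim-sum pairwise:
5 XOR 4 = 1
1 XOR 1 = 0
The nim-sum is 0, so this is a P-position: the player to move is in a losing position under optimal play.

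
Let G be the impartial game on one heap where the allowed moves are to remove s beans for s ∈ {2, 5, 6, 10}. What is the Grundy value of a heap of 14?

1

Grundy values for subtraction set {2, 5, 6, 10}:
k:     0  1  2  3  4  5  6  7  8  9 10 11 12 13 14
g(k):  0  0  1  1  0  2  1  3  0  2  1  3  0  2  1
So g(14) = 1.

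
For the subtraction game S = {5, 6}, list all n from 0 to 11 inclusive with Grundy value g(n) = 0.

0, 1, 2, 3, 4, 11

Compute g(0), g(1), … for moves {5, 6}:
g(0) = mex{} = 0
g(1) = mex{} = 0
g(2) = mex{} = 0
g(3) = mex{} = 0
g(4) = mex{} = 0
g(5) = mex{0} = 1
g(6) = mex{0} = 1
g(7) = mex{0} = 1
g(8) = mex{0} = 1
g(9) = mex{0} = 1
g(10) = mex{0,1} = 2
g(11) = mex{1} = 0
The P-positions (g = 0) in 0..11 are 0, 1, 2, 3, 4, 11.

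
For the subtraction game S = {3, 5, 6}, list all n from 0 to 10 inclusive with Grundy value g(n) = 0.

0, 1, 2, 9, 10

Grundy values for subtraction set {3, 5, 6}:
k:     0  1  2  3  4  5  6  7  8  9 10
g(k):  0  0  0  1  1  1  2  2  2  0  0
The P-positions (g = 0) in 0..10 are 0, 1, 2, 9, 10.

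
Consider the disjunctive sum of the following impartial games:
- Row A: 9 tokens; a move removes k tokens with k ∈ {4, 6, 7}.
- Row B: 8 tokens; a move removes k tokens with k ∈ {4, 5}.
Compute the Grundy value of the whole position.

0

For row A, compute g(0), g(1), … with moves {4, 6, 7}:
k:     0  1  2  3  4  5  6  7  8  9
g(k):  0  0  0  0  1  1  1  1  2  2
So g(9) = 2.
For row B, compute g(0), g(1), … with moves {4, 5}:
g(0) = mex{} = 0
g(1) = mex{} = 0
g(2) = mex{} = 0
g(3) = mex{} = 0
g(4) = mex{0} = 1
g(5) = mex{0} = 1
g(6) = mex{0} = 1
g(7) = mex{0} = 1
g(8) = mex{0,1} = 2
So g(8) = 2.
By the Sprague-Grundy theorem, the Grundy value of a sum of independent games is the XOR of the component values.
Combined value = 2 ⊕ 2 = 0.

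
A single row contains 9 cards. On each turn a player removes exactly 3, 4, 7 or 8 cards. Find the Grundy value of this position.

3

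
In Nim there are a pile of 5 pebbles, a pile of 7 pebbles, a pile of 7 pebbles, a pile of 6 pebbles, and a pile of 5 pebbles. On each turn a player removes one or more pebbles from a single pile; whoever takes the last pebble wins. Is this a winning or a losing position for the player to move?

Winning position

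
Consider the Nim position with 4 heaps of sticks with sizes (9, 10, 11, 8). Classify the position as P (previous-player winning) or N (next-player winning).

Write each in binary and XOR column by column:
  1001  (9)
  1010  (10)
  1011  (11)
  1000  (8)
  ----
  0000  (0)
The nim-sum is 0, so this is a P-position: the player to move is in a losing position under optimal play.

P-position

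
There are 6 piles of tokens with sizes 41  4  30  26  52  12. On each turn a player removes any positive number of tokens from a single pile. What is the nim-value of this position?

Compute the nim-sum pairwise:
41 ^ 4 = 45
45 ^ 30 = 51
51 ^ 26 = 41
41 ^ 52 = 29
29 ^ 12 = 17

17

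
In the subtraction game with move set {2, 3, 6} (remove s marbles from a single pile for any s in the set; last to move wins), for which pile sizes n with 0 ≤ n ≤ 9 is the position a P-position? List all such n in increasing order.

0, 1, 5, 9

Build the Grundy sequence with g(k) = mex{g(k−s) : s ∈ {2, 3, 6}, s ≤ k}:
k:     0  1  2  3  4  5  6  7  8  9
g(k):  0  0  1  1  2  0  3  1  2  0
The P-positions (g = 0) in 0..9 are 0, 1, 5, 9.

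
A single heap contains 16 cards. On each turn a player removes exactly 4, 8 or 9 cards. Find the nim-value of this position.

Compute g(0), g(1), … for moves {4, 8, 9}:
k:     0  1  2  3  4  5  6  7  8  9 10 11 12 13 14 15 16
g(k):  0  0  0  0  1  1  1  1  2  2  2  2  3  0  0  0  0
So g(16) = 0.

0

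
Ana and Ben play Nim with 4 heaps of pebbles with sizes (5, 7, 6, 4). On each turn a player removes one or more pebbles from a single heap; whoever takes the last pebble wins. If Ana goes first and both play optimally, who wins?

In binary:
  101  (5)
  111  (7)
  110  (6)
  100  (4)
  ---
  000  (0)
The nim-sum is 0, so this is a P-position: the player to move is in a losing position under optimal play; Ana is about to move from it and so loses — Ben wins.

Ben wins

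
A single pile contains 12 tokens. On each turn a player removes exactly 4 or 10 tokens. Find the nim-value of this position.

Compute g(0), g(1), … for moves {4, 10}:
g(0) = mex{} = 0
g(1) = mex{} = 0
g(2) = mex{} = 0
g(3) = mex{} = 0
g(4) = mex{0} = 1
g(5) = mex{0} = 1
g(6) = mex{0} = 1
g(7) = mex{0} = 1
g(8) = mex{1} = 0
g(9) = mex{1} = 0
g(10) = mex{0,1} = 2
g(11) = mex{0,1} = 2
g(12) = mex{0} = 1
So g(12) = 1.

1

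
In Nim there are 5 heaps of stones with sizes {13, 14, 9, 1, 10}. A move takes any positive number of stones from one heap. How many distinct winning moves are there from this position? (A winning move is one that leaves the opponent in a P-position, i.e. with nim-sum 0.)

In binary:
  1101  (13)
  1110  (14)
  1001  (9)
  0001  (1)
  1010  (10)
  ----
  0001  (1)
The overall nim-sum is X = 1. A heap of size p has a winning move iff p XOR X < p (reduce it to p XOR X).
  13: 13 XOR 1 = 12 < 13 — winning move (to 12).
  14: 14 XOR 1 = 15 ≥ 14 — no move.
  9: 9 XOR 1 = 8 < 9 — winning move (to 8).
  1: 1 XOR 1 = 0 < 1 — winning move (to 0).
  10: 10 XOR 1 = 11 ≥ 10 — no move.
That gives 3 winning moves.

3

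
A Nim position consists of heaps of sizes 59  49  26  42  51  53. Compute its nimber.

Compute the nim-sum pairwise:
59 XOR 49 = 10
10 XOR 26 = 16
16 XOR 42 = 58
58 XOR 51 = 9
9 XOR 53 = 60

60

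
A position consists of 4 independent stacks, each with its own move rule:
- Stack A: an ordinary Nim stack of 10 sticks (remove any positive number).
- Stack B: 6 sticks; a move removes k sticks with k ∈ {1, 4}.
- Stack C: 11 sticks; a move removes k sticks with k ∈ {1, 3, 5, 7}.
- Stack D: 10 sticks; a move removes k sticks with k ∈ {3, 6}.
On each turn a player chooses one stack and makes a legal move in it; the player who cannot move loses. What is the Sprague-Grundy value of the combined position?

Stack A is a plain Nim stack of size 10, so its Grundy value is 10.
Grundy values for stack B (subtraction set {1, 4}):
g(0) = mex{} = 0
g(1) = mex{0} = 1
g(2) = mex{1} = 0
g(3) = mex{0} = 1
g(4) = mex{0,1} = 2
g(5) = mex{1,2} = 0
g(6) = mex{0} = 1
So g(6) = 1.
Build the Grundy sequence for stack C with g(k) = mex{g(k−s) : s ∈ {1, 3, 5, 7}, s ≤ k}:
g(0) = mex{} = 0
g(1) = mex{0} = 1
g(2) = mex{1} = 0
g(3) = mex{0} = 1
g(4) = mex{1} = 0
g(5) = mex{0} = 1
g(6) = mex{1} = 0
g(7) = mex{0} = 1
g(8) = mex{1} = 0
g(9) = mex{0} = 1
g(10) = mex{1} = 0
g(11) = mex{0} = 1
So g(11) = 1.
For stack D, compute g(0), g(1), … with moves {3, 6}:
k:     0  1  2  3  4  5  6  7  8  9 10
g(k):  0  0  0  1  1  1  2  2  2  0  0
So g(10) = 0.
The value of a disjunctive sum is the nim-sum of the parts.
Combined value = 10 XOR 1 XOR 1 XOR 0 = 10.

10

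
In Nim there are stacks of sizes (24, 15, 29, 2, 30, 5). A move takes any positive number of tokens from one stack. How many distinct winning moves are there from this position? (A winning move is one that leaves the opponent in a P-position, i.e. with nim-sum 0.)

Compute the nim-sum pairwise:
24 XOR 15 = 23
23 XOR 29 = 10
10 XOR 2 = 8
8 XOR 30 = 22
22 XOR 5 = 19
The overall nim-sum is X = 19. A stack of size p has a winning move iff p XOR X < p (reduce it to p XOR X).
  24: 24 XOR 19 = 11 < 24 — winning move (to 11).
  15: 15 XOR 19 = 28 ≥ 15 — no move.
  29: 29 XOR 19 = 14 < 29 — winning move (to 14).
  2: 2 XOR 19 = 17 ≥ 2 — no move.
  30: 30 XOR 19 = 13 < 30 — winning move (to 13).
  5: 5 XOR 19 = 22 ≥ 5 — no move.
That gives 3 winning moves.

3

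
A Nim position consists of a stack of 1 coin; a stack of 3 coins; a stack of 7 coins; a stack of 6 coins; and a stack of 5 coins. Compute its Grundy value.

6

Compute the nim-sum pairwise:
1 ^ 3 = 2
2 ^ 7 = 5
5 ^ 6 = 3
3 ^ 5 = 6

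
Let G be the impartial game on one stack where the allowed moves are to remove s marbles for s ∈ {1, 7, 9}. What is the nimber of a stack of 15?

1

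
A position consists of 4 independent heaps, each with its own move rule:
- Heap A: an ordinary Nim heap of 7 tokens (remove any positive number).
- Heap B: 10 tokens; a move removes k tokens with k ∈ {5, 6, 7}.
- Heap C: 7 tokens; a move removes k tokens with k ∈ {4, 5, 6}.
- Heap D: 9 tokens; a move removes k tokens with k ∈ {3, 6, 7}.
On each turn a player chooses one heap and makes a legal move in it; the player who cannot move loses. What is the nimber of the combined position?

7

Heap A is a plain Nim heap of size 7, so its Grundy value is 7.
For heap B, compute g(0), g(1), … with moves {5, 6, 7}:
k:     0  1  2  3  4  5  6  7  8  9 10
g(k):  0  0  0  0  0  1  1  1  1  1  2
So g(10) = 2.
For heap C, compute g(0), g(1), … with moves {4, 5, 6}:
k:     0  1  2  3  4  5  6  7
g(k):  0  0  0  0  1  1  1  1
So g(7) = 1.
Grundy values for heap D (subtraction set {3, 6, 7}):
g(0) = mex{} = 0
g(1) = mex{} = 0
g(2) = mex{} = 0
g(3) = mex{0} = 1
g(4) = mex{0} = 1
g(5) = mex{0} = 1
g(6) = mex{0,1} = 2
g(7) = mex{0,1} = 2
g(8) = mex{0,1} = 2
g(9) = mex{0,1,2} = 3
So g(9) = 3.
By the Sprague-Grundy theorem, the Grundy value of a sum of independent games is the XOR of the component values.
Combined value = 7 XOR 2 XOR 1 XOR 3 = 7.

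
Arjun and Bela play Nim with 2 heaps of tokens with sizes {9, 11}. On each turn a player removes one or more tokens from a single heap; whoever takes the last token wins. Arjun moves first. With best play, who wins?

Arjun wins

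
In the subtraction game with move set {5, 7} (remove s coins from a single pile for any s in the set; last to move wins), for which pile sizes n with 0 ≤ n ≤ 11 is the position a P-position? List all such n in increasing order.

0, 1, 2, 3, 4

Build the Grundy sequence with g(k) = mex{g(k−s) : s ∈ {5, 7}, s ≤ k}:
g(0) = mex{} = 0
g(1) = mex{} = 0
g(2) = mex{} = 0
g(3) = mex{} = 0
g(4) = mex{} = 0
g(5) = mex{0} = 1
g(6) = mex{0} = 1
g(7) = mex{0} = 1
g(8) = mex{0} = 1
g(9) = mex{0} = 1
g(10) = mex{0,1} = 2
g(11) = mex{0,1} = 2
The P-positions (g = 0) in 0..11 are 0, 1, 2, 3, 4.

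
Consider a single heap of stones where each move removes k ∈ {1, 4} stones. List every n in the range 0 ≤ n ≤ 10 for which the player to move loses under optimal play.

0, 2, 5, 7, 10

Grundy values for subtraction set {1, 4}:
k:     0  1  2  3  4  5  6  7  8  9 10
g(k):  0  1  0  1  2  0  1  0  1  2  0
The P-positions (g = 0) in 0..10 are 0, 2, 5, 7, 10.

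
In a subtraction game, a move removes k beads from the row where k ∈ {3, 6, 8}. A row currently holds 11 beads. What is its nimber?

Build the Grundy sequence with g(k) = mex{g(k−s) : s ∈ {3, 6, 8}, s ≤ k}:
g(0) = mex{} = 0
g(1) = mex{} = 0
g(2) = mex{} = 0
g(3) = mex{0} = 1
g(4) = mex{0} = 1
g(5) = mex{0} = 1
g(6) = mex{0,1} = 2
g(7) = mex{0,1} = 2
g(8) = mex{0,1} = 2
g(9) = mex{0,1,2} = 3
g(10) = mex{0,1,2} = 3
g(11) = mex{1,2} = 0
So g(11) = 0.

0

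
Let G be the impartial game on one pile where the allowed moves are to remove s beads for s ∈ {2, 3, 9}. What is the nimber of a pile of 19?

1

Grundy values for subtraction set {2, 3, 9}:
k:     0  1  2  3  4  5  6  7  8  9 10 11 12 13 14 15 16 17 18 19
g(k):  0  0  1  1  2  0  0  1  1  2  2  0  0  1  1  2  0  0  1  1
So g(19) = 1.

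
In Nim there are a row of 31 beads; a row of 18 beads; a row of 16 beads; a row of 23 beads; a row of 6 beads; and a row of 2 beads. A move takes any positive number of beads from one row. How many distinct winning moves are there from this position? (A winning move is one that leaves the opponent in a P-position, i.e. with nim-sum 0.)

Nim-sum: 31 XOR 18 XOR 16 XOR 23 XOR 6 XOR 2 = 14.
The overall nim-sum is X = 14. A row of size p has a winning move iff p XOR X < p (reduce it to p XOR X).
  31: 31 XOR 14 = 17 < 31 — winning move (to 17).
  18: 18 XOR 14 = 28 ≥ 18 — no move.
  16: 16 XOR 14 = 30 ≥ 16 — no move.
  23: 23 XOR 14 = 25 ≥ 23 — no move.
  6: 6 XOR 14 = 8 ≥ 6 — no move.
  2: 2 XOR 14 = 12 ≥ 2 — no move.
That gives 1 winning move.

1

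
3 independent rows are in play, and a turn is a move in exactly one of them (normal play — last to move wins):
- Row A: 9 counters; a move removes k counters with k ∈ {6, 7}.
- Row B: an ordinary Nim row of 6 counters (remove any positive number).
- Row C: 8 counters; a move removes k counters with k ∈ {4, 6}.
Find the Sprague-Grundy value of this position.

5

For row A, compute g(0), g(1), … with moves {6, 7}:
g(0) = mex{} = 0
g(1) = mex{} = 0
g(2) = mex{} = 0
g(3) = mex{} = 0
g(4) = mex{} = 0
g(5) = mex{} = 0
g(6) = mex{0} = 1
g(7) = mex{0} = 1
g(8) = mex{0} = 1
g(9) = mex{0} = 1
So g(9) = 1.
Row B is a plain Nim row of size 6, so its Grundy value is 6.
For row C, compute g(0), g(1), … with moves {4, 6}:
k:     0  1  2  3  4  5  6  7  8
g(k):  0  0  0  0  1  1  1  1  2
So g(8) = 2.
The value of a disjunctive sum is the nim-sum of the parts.
Combined value = 1 ⊕ 6 ⊕ 2 = 5.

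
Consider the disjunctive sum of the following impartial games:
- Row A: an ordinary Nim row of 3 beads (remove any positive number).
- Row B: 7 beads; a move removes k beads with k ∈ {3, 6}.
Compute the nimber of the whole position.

Row A is a plain Nim row of size 3, so its Grundy value is 3.
For row B, compute g(0), g(1), … with moves {3, 6}:
g(0) = mex{} = 0
g(1) = mex{} = 0
g(2) = mex{} = 0
g(3) = mex{0} = 1
g(4) = mex{0} = 1
g(5) = mex{0} = 1
g(6) = mex{0,1} = 2
g(7) = mex{0,1} = 2
So g(7) = 2.
By the Sprague-Grundy theorem, the Grundy value of a sum of independent games is the XOR of the component values.
Combined value = 3 ⊕ 2 = 1.

1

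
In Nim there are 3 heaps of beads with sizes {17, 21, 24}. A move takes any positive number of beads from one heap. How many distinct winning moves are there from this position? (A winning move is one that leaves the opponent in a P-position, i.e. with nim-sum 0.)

3

Compute the nim-sum pairwise:
17 ⊕ 21 = 4
4 ⊕ 24 = 28
The overall nim-sum is X = 28. A heap of size p has a winning move iff p XOR X < p (reduce it to p XOR X).
  17: 17 XOR 28 = 13 < 17 — winning move (to 13).
  21: 21 XOR 28 = 9 < 21 — winning move (to 9).
  24: 24 XOR 28 = 4 < 24 — winning move (to 4).
That gives 3 winning moves.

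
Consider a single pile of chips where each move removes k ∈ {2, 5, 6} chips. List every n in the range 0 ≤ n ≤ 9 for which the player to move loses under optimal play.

0, 1, 4, 8

Compute g(0), g(1), … for moves {2, 5, 6}:
k:     0  1  2  3  4  5  6  7  8  9
g(k):  0  0  1  1  0  2  1  3  0  2
The P-positions (g = 0) in 0..9 are 0, 1, 4, 8.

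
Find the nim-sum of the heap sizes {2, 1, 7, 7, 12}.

Compute the nim-sum pairwise:
2 XOR 1 = 3
3 XOR 7 = 4
4 XOR 7 = 3
3 XOR 12 = 15

15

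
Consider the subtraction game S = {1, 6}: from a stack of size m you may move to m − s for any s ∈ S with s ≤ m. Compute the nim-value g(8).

Build the Grundy sequence with g(k) = mex{g(k−s) : s ∈ {1, 6}, s ≤ k}:
g(0) = mex{} = 0
g(1) = mex{0} = 1
g(2) = mex{1} = 0
g(3) = mex{0} = 1
g(4) = mex{1} = 0
g(5) = mex{0} = 1
g(6) = mex{0,1} = 2
g(7) = mex{1,2} = 0
g(8) = mex{0} = 1
So g(8) = 1.

1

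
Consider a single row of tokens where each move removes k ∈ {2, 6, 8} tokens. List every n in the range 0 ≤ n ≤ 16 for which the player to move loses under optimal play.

Compute g(0), g(1), … for moves {2, 6, 8}:
k:     0  1  2  3  4  5  6  7  8  9 10 11 12 13 14 15 16
g(k):  0  0  1  1  0  0  1  1  2  2  3  3  2  2  0  0  1
The P-positions (g = 0) in 0..16 are 0, 1, 4, 5, 14, 15.

0, 1, 4, 5, 14, 15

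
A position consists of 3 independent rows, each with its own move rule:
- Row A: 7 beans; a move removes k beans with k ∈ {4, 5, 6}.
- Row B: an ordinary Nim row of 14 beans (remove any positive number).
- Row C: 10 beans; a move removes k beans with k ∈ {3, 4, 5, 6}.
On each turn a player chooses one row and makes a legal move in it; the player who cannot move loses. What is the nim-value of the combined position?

Grundy values for row A (subtraction set {4, 5, 6}):
k:     0  1  2  3  4  5  6  7
g(k):  0  0  0  0  1  1  1  1
So g(7) = 1.
Row B is a plain Nim row of size 14, so its Grundy value is 14.
Build the Grundy sequence for row C with g(k) = mex{g(k−s) : s ∈ {3, 4, 5, 6}, s ≤ k}:
k:     0  1  2  3  4  5  6  7  8  9 10
g(k):  0  0  0  1  1  1  2  2  2  0  0
So g(10) = 0.
By the Sprague-Grundy theorem, the Grundy value of a sum of independent games is the XOR of the component values.
Combined value = 1 XOR 14 XOR 0 = 15.

15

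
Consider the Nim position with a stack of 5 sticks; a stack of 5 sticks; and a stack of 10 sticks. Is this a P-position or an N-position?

Nim-sum: 5 XOR 5 XOR 10 = 10.
The nim-sum is 10 ≠ 0, so this is an N-position: the player to move can win.

N-position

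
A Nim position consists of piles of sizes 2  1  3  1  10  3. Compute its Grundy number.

8

Compute the nim-sum pairwise:
2 ⊕ 1 = 3
3 ⊕ 3 = 0
0 ⊕ 1 = 1
1 ⊕ 10 = 11
11 ⊕ 3 = 8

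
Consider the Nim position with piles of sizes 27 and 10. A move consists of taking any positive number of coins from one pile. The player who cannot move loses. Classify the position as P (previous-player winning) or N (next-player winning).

N-position

Compute the nim-sum pairwise:
27 ^ 10 = 17
The nim-sum is 17 ≠ 0, so this is an N-position: the player to move can win.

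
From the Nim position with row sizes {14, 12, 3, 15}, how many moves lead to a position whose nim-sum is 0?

3

Write each in binary and XOR column by column:
  1110  (14)
  1100  (12)
  0011  (3)
  1111  (15)
  ----
  1110  (14)
The overall nim-sum is X = 14. A row of size p has a winning move iff p XOR X < p (reduce it to p XOR X).
  14: 14 XOR 14 = 0 < 14 — winning move (to 0).
  12: 12 XOR 14 = 2 < 12 — winning move (to 2).
  3: 3 XOR 14 = 13 ≥ 3 — no move.
  15: 15 XOR 14 = 1 < 15 — winning move (to 1).
That gives 3 winning moves.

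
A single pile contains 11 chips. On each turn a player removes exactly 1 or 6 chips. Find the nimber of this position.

0

Compute g(0), g(1), … for moves {1, 6}:
k:     0  1  2  3  4  5  6  7  8  9 10 11
g(k):  0  1  0  1  0  1  2  0  1  0  1  0
So g(11) = 0.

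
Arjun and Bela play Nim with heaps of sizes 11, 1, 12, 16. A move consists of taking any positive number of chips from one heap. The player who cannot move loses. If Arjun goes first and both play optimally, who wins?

Arjun wins

Nim-sum: 11 ^ 1 ^ 12 ^ 16 = 22.
The nim-sum is 22 ≠ 0, so this is an N-position: the player to move can win; Arjun has a winning move.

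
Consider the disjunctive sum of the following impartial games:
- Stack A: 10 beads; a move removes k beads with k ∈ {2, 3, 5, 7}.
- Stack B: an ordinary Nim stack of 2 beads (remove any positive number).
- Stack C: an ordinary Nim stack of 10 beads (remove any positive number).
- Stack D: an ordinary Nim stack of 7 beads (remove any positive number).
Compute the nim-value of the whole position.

15

Build the Grundy sequence for stack A with g(k) = mex{g(k−s) : s ∈ {2, 3, 5, 7}, s ≤ k}:
k:     0  1  2  3  4  5  6  7  8  9 10
g(k):  0  0  1  1  2  2  3  3  4  0  0
So g(10) = 0.
Stack B is a plain Nim stack of size 2, so its Grundy value is 2.
Stack C is a plain Nim stack of size 10, so its Grundy value is 10.
Stack D is a plain Nim stack of size 7, so its Grundy value is 7.
The value of a disjunctive sum is the nim-sum of the parts.
Combined value = 0 ⊕ 2 ⊕ 10 ⊕ 7 = 15.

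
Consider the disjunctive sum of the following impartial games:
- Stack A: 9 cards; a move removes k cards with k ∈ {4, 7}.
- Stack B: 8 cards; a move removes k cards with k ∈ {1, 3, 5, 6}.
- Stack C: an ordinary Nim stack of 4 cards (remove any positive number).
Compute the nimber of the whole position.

4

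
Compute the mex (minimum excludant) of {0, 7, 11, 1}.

2

The values 0, 1 are all present; 2 is the first non-negative integer missing from the set.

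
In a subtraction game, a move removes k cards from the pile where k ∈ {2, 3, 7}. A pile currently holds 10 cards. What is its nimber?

Grundy values for subtraction set {2, 3, 7}:
g(0) = mex{} = 0
g(1) = mex{} = 0
g(2) = mex{0} = 1
g(3) = mex{0} = 1
g(4) = mex{0,1} = 2
g(5) = mex{1} = 0
g(6) = mex{1,2} = 0
g(7) = mex{0,2} = 1
g(8) = mex{0} = 1
g(9) = mex{0,1} = 2
g(10) = mex{1} = 0
So g(10) = 0.

0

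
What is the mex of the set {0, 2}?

1

0 is in the set but 1 is not, so the mex is 1.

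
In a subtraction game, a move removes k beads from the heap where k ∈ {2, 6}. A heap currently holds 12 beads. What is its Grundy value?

0

Grundy values for subtraction set {2, 6}:
g(0) = mex{} = 0
g(1) = mex{} = 0
g(2) = mex{0} = 1
g(3) = mex{0} = 1
g(4) = mex{1} = 0
g(5) = mex{1} = 0
g(6) = mex{0} = 1
g(7) = mex{0} = 1
g(8) = mex{1} = 0
g(9) = mex{1} = 0
g(10) = mex{0} = 1
g(11) = mex{0} = 1
g(12) = mex{1} = 0
So g(12) = 0.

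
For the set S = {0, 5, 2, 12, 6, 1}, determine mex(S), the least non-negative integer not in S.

3

The values 0, 1, 2 are all present; 3 is the first non-negative integer missing from the set.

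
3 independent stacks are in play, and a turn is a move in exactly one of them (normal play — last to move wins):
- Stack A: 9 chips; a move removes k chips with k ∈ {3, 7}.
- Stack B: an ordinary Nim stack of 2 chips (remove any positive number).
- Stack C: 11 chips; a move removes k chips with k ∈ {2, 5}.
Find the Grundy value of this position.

3

Grundy values for stack A (subtraction set {3, 7}):
k:     0  1  2  3  4  5  6  7  8  9
g(k):  0  0  0  1  1  1  0  2  2  1
So g(9) = 1.
Stack B is a plain Nim stack of size 2, so its Grundy value is 2.
For stack C, compute g(0), g(1), … with moves {2, 5}:
k:     0  1  2  3  4  5  6  7  8  9 10 11
g(k):  0  0  1  1  0  2  1  0  0  1  1  0
So g(11) = 0.
By the Sprague-Grundy theorem, the Grundy value of a sum of independent games is the XOR of the component values.
Combined value = 1 XOR 2 XOR 0 = 3.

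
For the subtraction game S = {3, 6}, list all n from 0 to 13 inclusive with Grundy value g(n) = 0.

Compute g(0), g(1), … for moves {3, 6}:
k:     0  1  2  3  4  5  6  7  8  9 10 11 12 13
g(k):  0  0  0  1  1  1  2  2  2  0  0  0  1  1
The P-positions (g = 0) in 0..13 are 0, 1, 2, 9, 10, 11.

0, 1, 2, 9, 10, 11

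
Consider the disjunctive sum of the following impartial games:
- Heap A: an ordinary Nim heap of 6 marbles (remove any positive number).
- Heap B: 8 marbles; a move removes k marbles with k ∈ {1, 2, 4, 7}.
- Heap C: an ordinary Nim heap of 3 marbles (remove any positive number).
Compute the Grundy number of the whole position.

7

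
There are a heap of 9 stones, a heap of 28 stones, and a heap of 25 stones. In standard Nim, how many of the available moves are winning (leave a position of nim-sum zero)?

Compute the nim-sum pairwise:
9 XOR 28 = 21
21 XOR 25 = 12
The overall nim-sum is X = 12. A heap of size p has a winning move iff p XOR X < p (reduce it to p XOR X).
  9: 9 XOR 12 = 5 < 9 — winning move (to 5).
  28: 28 XOR 12 = 16 < 28 — winning move (to 16).
  25: 25 XOR 12 = 21 < 25 — winning move (to 21).
That gives 3 winning moves.

3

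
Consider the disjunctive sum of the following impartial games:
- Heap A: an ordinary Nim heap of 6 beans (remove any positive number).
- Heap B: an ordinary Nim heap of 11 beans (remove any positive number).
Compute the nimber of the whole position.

Heap A is a plain Nim heap of size 6, so its Grundy value is 6.
Heap B is a plain Nim heap of size 11, so its Grundy value is 11.
The value of a disjunctive sum is the nim-sum of the parts.
Combined value = 6 ⊕ 11 = 13.

13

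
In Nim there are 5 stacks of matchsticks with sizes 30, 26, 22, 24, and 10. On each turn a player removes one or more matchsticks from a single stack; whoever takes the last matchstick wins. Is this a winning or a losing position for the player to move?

Compute the nim-sum pairwise:
30 ⊕ 26 = 4
4 ⊕ 22 = 18
18 ⊕ 24 = 10
10 ⊕ 10 = 0
The nim-sum is 0, so this is a P-position: the player to move is in a losing position under optimal play.

Losing position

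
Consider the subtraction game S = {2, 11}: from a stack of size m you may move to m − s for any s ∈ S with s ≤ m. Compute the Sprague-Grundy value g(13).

Build the Grundy sequence with g(k) = mex{g(k−s) : s ∈ {2, 11}, s ≤ k}:
g(0) = mex{} = 0
g(1) = mex{} = 0
g(2) = mex{0} = 1
g(3) = mex{0} = 1
g(4) = mex{1} = 0
g(5) = mex{1} = 0
g(6) = mex{0} = 1
g(7) = mex{0} = 1
g(8) = mex{1} = 0
g(9) = mex{1} = 0
g(10) = mex{0} = 1
g(11) = mex{0} = 1
g(12) = mex{0,1} = 2
g(13) = mex{1} = 0
So g(13) = 0.

0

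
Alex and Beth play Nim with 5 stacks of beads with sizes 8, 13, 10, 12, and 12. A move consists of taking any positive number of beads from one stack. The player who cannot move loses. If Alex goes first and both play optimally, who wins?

Nim-sum: 8 XOR 13 XOR 10 XOR 12 XOR 12 = 15.
The nim-sum is 15 ≠ 0, so this is an N-position: the player to move can win; Alex has a winning move.

Alex wins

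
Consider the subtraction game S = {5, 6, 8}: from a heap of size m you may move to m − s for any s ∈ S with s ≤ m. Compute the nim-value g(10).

2

Compute g(0), g(1), … for moves {5, 6, 8}:
k:     0  1  2  3  4  5  6  7  8  9 10
g(k):  0  0  0  0  0  1  1  1  1  1  2
So g(10) = 2.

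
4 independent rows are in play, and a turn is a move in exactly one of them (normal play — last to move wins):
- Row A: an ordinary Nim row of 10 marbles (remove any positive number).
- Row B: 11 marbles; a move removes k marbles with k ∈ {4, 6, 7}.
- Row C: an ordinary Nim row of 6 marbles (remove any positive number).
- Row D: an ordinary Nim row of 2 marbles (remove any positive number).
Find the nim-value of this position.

14

Row A is a plain Nim row of size 10, so its Grundy value is 10.
Build the Grundy sequence for row B with g(k) = mex{g(k−s) : s ∈ {4, 6, 7}, s ≤ k}:
k:     0  1  2  3  4  5  6  7  8  9 10 11
g(k):  0  0  0  0  1  1  1  1  2  2  2  0
So g(11) = 0.
Row C is a plain Nim row of size 6, so its Grundy value is 6.
Row D is a plain Nim row of size 2, so its Grundy value is 2.
By the Sprague-Grundy theorem, the Grundy value of a sum of independent games is the XOR of the component values.
Combined value = 10 ⊕ 0 ⊕ 6 ⊕ 2 = 14.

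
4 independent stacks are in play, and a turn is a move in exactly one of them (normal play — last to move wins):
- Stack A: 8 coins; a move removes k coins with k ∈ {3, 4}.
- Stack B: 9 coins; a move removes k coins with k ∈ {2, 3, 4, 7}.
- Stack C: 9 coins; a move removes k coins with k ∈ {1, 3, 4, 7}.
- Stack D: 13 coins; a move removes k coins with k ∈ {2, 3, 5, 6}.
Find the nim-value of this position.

7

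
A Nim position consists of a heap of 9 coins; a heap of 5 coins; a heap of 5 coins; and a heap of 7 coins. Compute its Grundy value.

14

Bitwise XOR of the heap sizes:
  1001  (9)
  0101  (5)
  0101  (5)
  0111  (7)
  ----
  1110  (14)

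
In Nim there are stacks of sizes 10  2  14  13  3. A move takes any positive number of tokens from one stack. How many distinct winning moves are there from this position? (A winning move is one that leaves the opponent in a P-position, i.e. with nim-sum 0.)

3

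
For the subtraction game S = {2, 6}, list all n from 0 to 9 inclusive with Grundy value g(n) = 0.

0, 1, 4, 5, 8, 9

Compute g(0), g(1), … for moves {2, 6}:
k:     0  1  2  3  4  5  6  7  8  9
g(k):  0  0  1  1  0  0  1  1  0  0
The P-positions (g = 0) in 0..9 are 0, 1, 4, 5, 8, 9.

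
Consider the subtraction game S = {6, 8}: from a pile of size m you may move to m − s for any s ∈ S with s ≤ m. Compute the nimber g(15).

0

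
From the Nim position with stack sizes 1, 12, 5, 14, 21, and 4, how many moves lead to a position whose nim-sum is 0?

In binary:
  00001  (1)
  01100  (12)
  00101  (5)
  01110  (14)
  10101  (21)
  00100  (4)
  -----
  10111  (23)
The overall nim-sum is X = 23. A stack of size p has a winning move iff p XOR X < p (reduce it to p XOR X).
  1: 1 XOR 23 = 22 ≥ 1 — no move.
  12: 12 XOR 23 = 27 ≥ 12 — no move.
  5: 5 XOR 23 = 18 ≥ 5 — no move.
  14: 14 XOR 23 = 25 ≥ 14 — no move.
  21: 21 XOR 23 = 2 < 21 — winning move (to 2).
  4: 4 XOR 23 = 19 ≥ 4 — no move.
That gives 1 winning move.

1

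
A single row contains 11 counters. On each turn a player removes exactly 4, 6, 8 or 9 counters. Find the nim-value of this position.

Compute g(0), g(1), … for moves {4, 6, 8, 9}:
g(0) = mex{} = 0
g(1) = mex{} = 0
g(2) = mex{} = 0
g(3) = mex{} = 0
g(4) = mex{0} = 1
g(5) = mex{0} = 1
g(6) = mex{0} = 1
g(7) = mex{0} = 1
g(8) = mex{0,1} = 2
g(9) = mex{0,1} = 2
g(10) = mex{0,1} = 2
g(11) = mex{0,1} = 2
So g(11) = 2.

2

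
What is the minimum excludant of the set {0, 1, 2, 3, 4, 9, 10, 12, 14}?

5

The values 0, 1, 2, 3, 4 are all present; 5 is the first non-negative integer missing from the set.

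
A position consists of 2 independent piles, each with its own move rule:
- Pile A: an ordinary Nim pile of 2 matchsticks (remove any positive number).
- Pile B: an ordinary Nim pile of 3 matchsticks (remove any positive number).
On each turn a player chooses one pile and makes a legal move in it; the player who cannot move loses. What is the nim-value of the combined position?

Pile A is a plain Nim pile of size 2, so its Grundy value is 2.
Pile B is a plain Nim pile of size 3, so its Grundy value is 3.
By the Sprague-Grundy theorem, the Grundy value of a sum of independent games is the XOR of the component values.
Combined value = 2 XOR 3 = 1.

1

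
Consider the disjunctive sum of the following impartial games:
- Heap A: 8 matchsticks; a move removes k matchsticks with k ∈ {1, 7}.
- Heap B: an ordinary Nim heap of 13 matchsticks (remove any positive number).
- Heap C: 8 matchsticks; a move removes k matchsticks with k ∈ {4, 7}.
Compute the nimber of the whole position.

15

For heap A, compute g(0), g(1), … with moves {1, 7}:
g(0) = mex{} = 0
g(1) = mex{0} = 1
g(2) = mex{1} = 0
g(3) = mex{0} = 1
g(4) = mex{1} = 0
g(5) = mex{0} = 1
g(6) = mex{1} = 0
g(7) = mex{0} = 1
g(8) = mex{1} = 0
So g(8) = 0.
Heap B is a plain Nim heap of size 13, so its Grundy value is 13.
Build the Grundy sequence for heap C with g(k) = mex{g(k−s) : s ∈ {4, 7}, s ≤ k}:
g(0) = mex{} = 0
g(1) = mex{} = 0
g(2) = mex{} = 0
g(3) = mex{} = 0
g(4) = mex{0} = 1
g(5) = mex{0} = 1
g(6) = mex{0} = 1
g(7) = mex{0} = 1
g(8) = mex{0,1} = 2
So g(8) = 2.
By the Sprague-Grundy theorem, the Grundy value of a sum of independent games is the XOR of the component values.
Combined value = 0 XOR 13 XOR 2 = 15.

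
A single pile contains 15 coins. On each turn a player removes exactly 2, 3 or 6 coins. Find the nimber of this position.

3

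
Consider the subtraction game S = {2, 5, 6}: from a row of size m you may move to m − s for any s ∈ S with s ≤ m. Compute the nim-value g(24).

Build the Grundy sequence with g(k) = mex{g(k−s) : s ∈ {2, 5, 6}, s ≤ k}:
k:     0  1  2  3  4  5  6  7  8  9 10 11 12 13 14 15 16 17 18 19 20 21 22 23 24
g(k):  0  0  1  1  0  2  1  3  0  2  1  0  0  1  1  0  2  1  3  0  2  1  0  0  1
So g(24) = 1.

1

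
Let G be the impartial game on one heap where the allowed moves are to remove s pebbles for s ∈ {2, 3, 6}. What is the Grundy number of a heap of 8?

2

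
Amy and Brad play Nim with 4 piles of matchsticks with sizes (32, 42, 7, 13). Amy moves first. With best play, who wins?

Compute the nim-sum pairwise:
32 ⊕ 42 = 10
10 ⊕ 7 = 13
13 ⊕ 13 = 0
The nim-sum is 0, so this is a P-position: the player to move is in a losing position under optimal play; Amy is about to move from it and so loses — Brad wins.

Brad wins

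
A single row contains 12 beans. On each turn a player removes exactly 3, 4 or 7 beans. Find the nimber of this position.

0

Compute g(0), g(1), … for moves {3, 4, 7}:
k:     0  1  2  3  4  5  6  7  8  9 10 11 12
g(k):  0  0  0  1  1  1  2  2  2  3  0  0  0
So g(12) = 0.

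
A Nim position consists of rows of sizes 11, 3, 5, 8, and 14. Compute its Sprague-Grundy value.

Nim-sum: 11 ⊕ 3 ⊕ 5 ⊕ 8 ⊕ 14 = 11.

11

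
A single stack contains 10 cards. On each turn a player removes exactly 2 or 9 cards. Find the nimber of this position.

1

Compute g(0), g(1), … for moves {2, 9}:
g(0) = mex{} = 0
g(1) = mex{} = 0
g(2) = mex{0} = 1
g(3) = mex{0} = 1
g(4) = mex{1} = 0
g(5) = mex{1} = 0
g(6) = mex{0} = 1
g(7) = mex{0} = 1
g(8) = mex{1} = 0
g(9) = mex{0,1} = 2
g(10) = mex{0} = 1
So g(10) = 1.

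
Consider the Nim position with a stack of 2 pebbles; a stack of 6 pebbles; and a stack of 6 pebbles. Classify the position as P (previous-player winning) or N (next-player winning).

Bitwise XOR of the heap sizes:
  010  (2)
  110  (6)
  110  (6)
  ---
  010  (2)
The nim-sum is 2 ≠ 0, so this is an N-position: the player to move can win.

N-position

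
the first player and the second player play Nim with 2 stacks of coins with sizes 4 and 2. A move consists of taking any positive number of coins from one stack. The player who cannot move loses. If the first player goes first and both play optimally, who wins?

the first player wins

Nim-sum: 4 XOR 2 = 6.
The nim-sum is 6 ≠ 0, so this is an N-position: the player to move can win; the first player has a winning move.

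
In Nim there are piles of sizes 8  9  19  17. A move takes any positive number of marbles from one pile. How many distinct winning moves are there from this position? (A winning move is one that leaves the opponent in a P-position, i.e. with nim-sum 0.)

1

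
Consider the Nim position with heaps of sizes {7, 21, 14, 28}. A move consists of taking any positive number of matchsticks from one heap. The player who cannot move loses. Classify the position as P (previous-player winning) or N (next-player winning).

P-position

In binary:
  00111  (7)
  10101  (21)
  01110  (14)
  11100  (28)
  -----
  00000  (0)
The nim-sum is 0, so this is a P-position: the player to move is in a losing position under optimal play.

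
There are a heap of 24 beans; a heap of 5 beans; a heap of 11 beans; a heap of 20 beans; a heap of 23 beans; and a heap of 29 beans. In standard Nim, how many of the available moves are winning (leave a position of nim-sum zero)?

3

Nim-sum: 24 ^ 5 ^ 11 ^ 20 ^ 23 ^ 29 = 8.
The overall nim-sum is X = 8. A heap of size p has a winning move iff p XOR X < p (reduce it to p XOR X).
  24: 24 XOR 8 = 16 < 24 — winning move (to 16).
  5: 5 XOR 8 = 13 ≥ 5 — no move.
  11: 11 XOR 8 = 3 < 11 — winning move (to 3).
  20: 20 XOR 8 = 28 ≥ 20 — no move.
  23: 23 XOR 8 = 31 ≥ 23 — no move.
  29: 29 XOR 8 = 21 < 29 — winning move (to 21).
That gives 3 winning moves.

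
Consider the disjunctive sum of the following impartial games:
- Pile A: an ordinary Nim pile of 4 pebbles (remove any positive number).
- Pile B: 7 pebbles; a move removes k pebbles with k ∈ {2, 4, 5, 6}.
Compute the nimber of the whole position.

Pile A is a plain Nim pile of size 4, so its Grundy value is 4.
Grundy values for pile B (subtraction set {2, 4, 5, 6}):
k:     0  1  2  3  4  5  6  7
g(k):  0  0  1  1  2  2  3  3
So g(7) = 3.
The value of a disjunctive sum is the nim-sum of the parts.
Combined value = 4 ⊕ 3 = 7.

7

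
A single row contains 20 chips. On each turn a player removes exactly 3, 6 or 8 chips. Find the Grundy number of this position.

Compute g(0), g(1), … for moves {3, 6, 8}:
k:     0  1  2  3  4  5  6  7  8  9 10 11 12 13 14 15 16 17 18 19 20
g(k):  0  0  0  1  1  1  2  2  2  3  3  0  0  0  1  1  1  2  2  2  3
So g(20) = 3.

3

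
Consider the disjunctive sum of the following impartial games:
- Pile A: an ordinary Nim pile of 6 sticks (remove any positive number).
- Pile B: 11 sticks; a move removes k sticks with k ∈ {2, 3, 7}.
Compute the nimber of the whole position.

6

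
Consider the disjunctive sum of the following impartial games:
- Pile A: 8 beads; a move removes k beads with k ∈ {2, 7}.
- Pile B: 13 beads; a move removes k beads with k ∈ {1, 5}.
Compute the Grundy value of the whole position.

3

Build the Grundy sequence for pile A with g(k) = mex{g(k−s) : s ∈ {2, 7}, s ≤ k}:
g(0) = mex{} = 0
g(1) = mex{} = 0
g(2) = mex{0} = 1
g(3) = mex{0} = 1
g(4) = mex{1} = 0
g(5) = mex{1} = 0
g(6) = mex{0} = 1
g(7) = mex{0} = 1
g(8) = mex{0,1} = 2
So g(8) = 2.
For pile B, compute g(0), g(1), … with moves {1, 5}:
k:     0  1  2  3  4  5  6  7  8  9 10 11 12 13
g(k):  0  1  0  1  0  1  0  1  0  1  0  1  0  1
So g(13) = 1.
The value of a disjunctive sum is the nim-sum of the parts.
Combined value = 2 XOR 1 = 3.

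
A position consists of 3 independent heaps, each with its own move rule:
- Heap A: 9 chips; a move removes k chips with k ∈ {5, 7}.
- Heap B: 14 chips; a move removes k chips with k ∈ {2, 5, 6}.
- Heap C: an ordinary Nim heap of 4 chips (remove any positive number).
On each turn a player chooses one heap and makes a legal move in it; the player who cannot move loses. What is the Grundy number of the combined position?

For heap A, compute g(0), g(1), … with moves {5, 7}:
k:     0  1  2  3  4  5  6  7  8  9
g(k):  0  0  0  0  0  1  1  1  1  1
So g(9) = 1.
For heap B, compute g(0), g(1), … with moves {2, 5, 6}:
g(0) = mex{} = 0
g(1) = mex{} = 0
g(2) = mex{0} = 1
g(3) = mex{0} = 1
g(4) = mex{1} = 0
g(5) = mex{0,1} = 2
g(6) = mex{0} = 1
g(7) = mex{0,1,2} = 3
g(8) = mex{1} = 0
g(9) = mex{0,1,3} = 2
g(10) = mex{0,2} = 1
g(11) = mex{1,2} = 0
g(12) = mex{1,3} = 0
g(13) = mex{0,3} = 1
g(14) = mex{0,2} = 1
So g(14) = 1.
Heap C is a plain Nim heap of size 4, so its Grundy value is 4.
By the Sprague-Grundy theorem, the Grundy value of a sum of independent games is the XOR of the component values.
Combined value = 1 XOR 1 XOR 4 = 4.

4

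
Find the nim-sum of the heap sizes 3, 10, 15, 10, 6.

10

Nim-sum: 3 ⊕ 10 ⊕ 15 ⊕ 10 ⊕ 6 = 10.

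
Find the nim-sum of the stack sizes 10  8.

Bitwise XOR of the heap sizes:
  1010  (10)
  1000  (8)
  ----
  0010  (2)

2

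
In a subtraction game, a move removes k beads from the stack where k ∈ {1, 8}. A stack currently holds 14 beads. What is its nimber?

Build the Grundy sequence with g(k) = mex{g(k−s) : s ∈ {1, 8}, s ≤ k}:
g(0) = mex{} = 0
g(1) = mex{0} = 1
g(2) = mex{1} = 0
g(3) = mex{0} = 1
g(4) = mex{1} = 0
g(5) = mex{0} = 1
g(6) = mex{1} = 0
g(7) = mex{0} = 1
g(8) = mex{0,1} = 2
g(9) = mex{1,2} = 0
g(10) = mex{0} = 1
g(11) = mex{1} = 0
g(12) = mex{0} = 1
g(13) = mex{1} = 0
g(14) = mex{0} = 1
So g(14) = 1.

1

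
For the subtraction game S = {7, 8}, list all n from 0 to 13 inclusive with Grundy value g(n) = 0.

Compute g(0), g(1), … for moves {7, 8}:
g(0) = mex{} = 0
g(1) = mex{} = 0
g(2) = mex{} = 0
g(3) = mex{} = 0
g(4) = mex{} = 0
g(5) = mex{} = 0
g(6) = mex{} = 0
g(7) = mex{0} = 1
g(8) = mex{0} = 1
g(9) = mex{0} = 1
g(10) = mex{0} = 1
g(11) = mex{0} = 1
g(12) = mex{0} = 1
g(13) = mex{0} = 1
The P-positions (g = 0) in 0..13 are 0, 1, 2, 3, 4, 5, 6.

0, 1, 2, 3, 4, 5, 6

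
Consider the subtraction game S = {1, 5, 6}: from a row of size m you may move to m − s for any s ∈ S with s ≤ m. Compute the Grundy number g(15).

Grundy values for subtraction set {1, 5, 6}:
k:     0  1  2  3  4  5  6  7  8  9 10 11 12 13 14 15
g(k):  0  1  0  1  0  1  2  3  2  3  2  0  1  0  1  0
So g(15) = 0.

0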